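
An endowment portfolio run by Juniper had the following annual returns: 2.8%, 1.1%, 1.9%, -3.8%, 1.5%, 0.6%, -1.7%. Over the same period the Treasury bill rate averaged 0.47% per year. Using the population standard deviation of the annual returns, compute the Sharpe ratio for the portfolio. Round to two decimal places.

-0.06

μ = (2.8 + 1.1 + 1.9 − 3.8 + 1.5 + 0.6 − 1.7) / 7 = 0.3429%
Population std dev = √[31.7771 / 7] = 2.1306%
Sharpe = (μ − rf) / σ = (0.3429 − 0.47) / 2.1306 = -0.1271 / 2.1306 = -0.0597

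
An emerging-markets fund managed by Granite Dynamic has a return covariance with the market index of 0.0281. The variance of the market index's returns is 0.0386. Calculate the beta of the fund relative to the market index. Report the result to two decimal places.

0.73

β = Cov(Rp, Rm) / Var(Rm) = 0.0281 / 0.0386 = 0.7280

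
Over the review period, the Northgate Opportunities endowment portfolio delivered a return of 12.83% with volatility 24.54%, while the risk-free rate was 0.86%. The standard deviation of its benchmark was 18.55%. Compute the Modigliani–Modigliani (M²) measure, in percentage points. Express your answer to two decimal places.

Sharpe = (Rp − Rf) / σp = (12.83% − 0.86%) / 24.54% = 0.4878
M² = Rf + Sharpe × σm = 0.86% + 0.4878 × 18.55% = 9.9087%

9.91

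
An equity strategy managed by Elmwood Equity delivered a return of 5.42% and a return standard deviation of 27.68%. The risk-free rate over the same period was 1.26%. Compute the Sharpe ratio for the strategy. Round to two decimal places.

Sharpe = (Rp − Rf) / σp = (5.42% − 1.26%) / 27.68% = 4.16% / 27.68% = 0.1503

0.15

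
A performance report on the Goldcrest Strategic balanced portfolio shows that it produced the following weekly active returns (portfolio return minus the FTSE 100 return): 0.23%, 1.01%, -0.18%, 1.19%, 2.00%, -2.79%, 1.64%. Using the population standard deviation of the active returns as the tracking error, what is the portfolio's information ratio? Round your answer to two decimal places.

r̄ = (0.23 + 1.01 − 0.18 + 1.19 + 2 − 2.79 + 1.64) / 7 = 0.4429%
Population σ = √[Σ(r − r̄)² / 7] = √[15.6223 / 7] = √2.2318 = 1.4939%
IR = r̄ / tracking error = 0.4429 / 1.4939 = 0.2965

0.30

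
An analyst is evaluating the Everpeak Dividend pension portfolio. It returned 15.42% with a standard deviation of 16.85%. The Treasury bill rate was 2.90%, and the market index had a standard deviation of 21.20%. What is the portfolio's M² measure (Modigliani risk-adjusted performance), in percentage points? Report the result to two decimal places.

18.65

Sharpe = (Rp − Rf) / σp = (15.42% − 2.90%) / 16.85% = 0.7430
M² = Rf + Sharpe × σm = 2.90% + 0.7430 × 21.20% = 18.6516%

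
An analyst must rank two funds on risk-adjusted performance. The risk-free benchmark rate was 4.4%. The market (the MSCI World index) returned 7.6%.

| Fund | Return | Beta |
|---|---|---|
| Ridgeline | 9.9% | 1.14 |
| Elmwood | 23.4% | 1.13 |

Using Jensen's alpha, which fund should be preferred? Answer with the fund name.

Elmwood

Ridgeline: α = 9.9% − [4.4% + 1.14 × (7.6% − 4.4%)] = 1.852
Elmwood: α = 23.4% − [4.4% + 1.13 × (7.6% − 4.4%)] = 15.384
Highest: Elmwood (15.384).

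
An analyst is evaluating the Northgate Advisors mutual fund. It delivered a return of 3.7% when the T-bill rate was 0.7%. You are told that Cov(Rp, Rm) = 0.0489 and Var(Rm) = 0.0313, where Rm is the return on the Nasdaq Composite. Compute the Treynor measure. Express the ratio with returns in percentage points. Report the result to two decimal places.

1.92

β = Cov / Var = 0.0489 / 0.0313 = 1.5623
Treynor = (Rp − Rf) / β = (3.7% − 0.7%) / 1.5623 = 3.00 / 1.5623 = 1.9202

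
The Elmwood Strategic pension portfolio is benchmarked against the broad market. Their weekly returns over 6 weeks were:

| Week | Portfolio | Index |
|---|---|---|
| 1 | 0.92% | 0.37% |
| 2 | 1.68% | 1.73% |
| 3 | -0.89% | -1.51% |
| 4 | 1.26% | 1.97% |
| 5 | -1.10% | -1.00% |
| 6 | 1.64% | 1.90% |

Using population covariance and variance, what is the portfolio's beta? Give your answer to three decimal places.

r̄p = 0.5850%,  r̄m = 0.5767%
Cov = Σ(rp − r̄p)(rm − r̄m) / 6 = 1.5441
Var(rm) = Σ(rm − r̄m)² / 6 = 1.9843
β = Cov / Var = 1.5441 / 1.9843 = 0.7782

0.778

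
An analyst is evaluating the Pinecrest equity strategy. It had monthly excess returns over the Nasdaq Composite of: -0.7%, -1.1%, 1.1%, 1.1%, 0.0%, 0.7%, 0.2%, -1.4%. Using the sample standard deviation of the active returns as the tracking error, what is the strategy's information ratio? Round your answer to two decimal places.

Mean return r̄ = -0.10 / 8 = -0.0125%
Sample std dev = √[6.6088 / 7] = 0.9717%
IR = r̄ / tracking error = -0.0125 / 0.9717 = -0.0129

-0.01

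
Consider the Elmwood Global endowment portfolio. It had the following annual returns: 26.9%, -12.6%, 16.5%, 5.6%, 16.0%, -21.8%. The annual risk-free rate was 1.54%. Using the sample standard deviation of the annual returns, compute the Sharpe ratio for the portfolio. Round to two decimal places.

0.19

r̄ = (26.9 − 12.6 + 16.5 + 5.6 + 16 − 21.8) / 6 = 5.1000%
Σ(r − r̄)² = (26.9 − 5.1000)² + (-12.6 − 5.1000)² + (16.5 − 5.1000)² + … = 1761.1600
sample σ = √(1761.1600 / 5) = √352.2320 = 18.7678%
Sharpe = (r̄ − rf) / σ = (5.1000 − 1.54) / 18.7678 = 3.5600 / 18.7678 = 0.1897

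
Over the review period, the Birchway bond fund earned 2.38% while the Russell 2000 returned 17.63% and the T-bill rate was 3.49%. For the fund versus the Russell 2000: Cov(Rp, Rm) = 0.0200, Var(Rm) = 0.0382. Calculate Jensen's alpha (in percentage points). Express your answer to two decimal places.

β = Cov / Var = 0.0200 / 0.0382 = 0.5236
E[R] = Rf + β(Rm − Rf) = 3.49% + 0.5236 × (17.63% − 3.49%) = 10.8937%
α = Rp − E[R] = 2.38% − 10.8937% = -8.5137

-8.51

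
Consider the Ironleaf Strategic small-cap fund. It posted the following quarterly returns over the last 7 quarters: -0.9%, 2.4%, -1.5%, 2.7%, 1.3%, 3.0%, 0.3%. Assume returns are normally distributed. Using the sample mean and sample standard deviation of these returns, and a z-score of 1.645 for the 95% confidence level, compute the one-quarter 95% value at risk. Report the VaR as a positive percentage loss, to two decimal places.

1.91

r̄ = (-0.9 + 2.4 − 1.5 + 2.7 + 1.3 + 3 + 0.3) / 7 = 1.0429%
Sample std dev = √[19.2771 / 6] = 1.7924%
VaR = −(r̄ − z·σ) = −(1.0429 − 1.645 × 1.7924) = −(-1.9056) = 1.9056%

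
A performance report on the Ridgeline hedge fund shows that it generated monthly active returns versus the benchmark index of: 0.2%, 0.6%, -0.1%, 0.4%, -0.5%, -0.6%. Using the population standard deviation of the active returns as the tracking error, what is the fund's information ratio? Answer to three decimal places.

0.000

μ = (0.2 + 0.6 − 0.1 + 0.4 − 0.5 − 0.6) / 6 = 0.0000%
Population std dev = √[1.1800 / 6] = 0.4435%
IR = μ / tracking error = 0.0000 / 0.4435 = 0.0000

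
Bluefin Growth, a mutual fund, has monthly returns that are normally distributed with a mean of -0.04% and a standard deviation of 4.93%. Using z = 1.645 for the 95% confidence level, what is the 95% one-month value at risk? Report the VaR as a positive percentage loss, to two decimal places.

VaR (as % loss) = −(μ − z·σ) = −(-0.04% − 1.645 × 4.93%) = −(-8.14985%) = 8.14985%

8.15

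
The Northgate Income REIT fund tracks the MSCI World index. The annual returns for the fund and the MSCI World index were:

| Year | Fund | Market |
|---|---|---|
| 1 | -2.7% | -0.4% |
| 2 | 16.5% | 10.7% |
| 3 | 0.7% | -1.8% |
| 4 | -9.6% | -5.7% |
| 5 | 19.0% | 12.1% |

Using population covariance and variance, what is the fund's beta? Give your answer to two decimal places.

1.54

r̄p = 4.7800%,  r̄m = 2.9800%
Cov = Σ(rp − r̄p)(rm − r̄m) / 5 = 77.9536
Var(rm) = Σ(rm − r̄m)² / 5 = 50.4776
β = Cov / Var = 77.9536 / 50.4776 = 1.5443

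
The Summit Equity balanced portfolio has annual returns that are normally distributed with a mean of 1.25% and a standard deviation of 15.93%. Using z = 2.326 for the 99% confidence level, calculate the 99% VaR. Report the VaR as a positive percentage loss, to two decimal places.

35.80

VaR (as % loss) = −(μ − z·σ) = −(1.25% − 2.326 × 15.93%) = −(-35.80318%) = 35.80318%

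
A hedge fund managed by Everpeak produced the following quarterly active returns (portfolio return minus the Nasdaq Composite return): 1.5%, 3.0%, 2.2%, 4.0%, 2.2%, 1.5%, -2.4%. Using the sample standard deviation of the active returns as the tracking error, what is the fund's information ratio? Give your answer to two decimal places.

r̄ = (1.5 + 3 + 2.2 + 4 + 2.2 + 1.5 − 2.4) / 7 = 1.7143%
Sample σ = √[Σ(r − r̄)² / 6] = √[24.3686 / 6] = √4.0614 = 2.0153%
IR = r̄ / tracking error = 1.7143 / 2.0153 = 0.8506

0.85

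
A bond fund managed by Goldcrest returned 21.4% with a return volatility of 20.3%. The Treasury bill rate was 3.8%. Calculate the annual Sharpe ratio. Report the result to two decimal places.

Sharpe = (Rp − Rf) / σp = (21.4% − 3.8%) / 20.3% = 17.60% / 20.3% = 0.8670

0.87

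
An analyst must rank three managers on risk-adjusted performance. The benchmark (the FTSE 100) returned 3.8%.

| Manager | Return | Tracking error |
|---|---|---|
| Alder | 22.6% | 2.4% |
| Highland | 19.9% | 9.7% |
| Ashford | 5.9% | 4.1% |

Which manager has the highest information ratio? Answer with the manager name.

Alder: IR = (22.6% − 3.8%) / 2.4% = 7.833
Highland: IR = (19.9% − 3.8%) / 9.7% = 1.660
Ashford: IR = (5.9% − 3.8%) / 4.1% = 0.512
Highest: Alder (7.833).

Alder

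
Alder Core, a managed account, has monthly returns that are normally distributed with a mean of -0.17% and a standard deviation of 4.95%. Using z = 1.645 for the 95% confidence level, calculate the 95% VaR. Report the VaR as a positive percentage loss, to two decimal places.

VaR (as % loss) = −(μ − z·σ) = −(-0.17% − 1.645 × 4.95%) = −(-8.31275%) = 8.31275%

8.31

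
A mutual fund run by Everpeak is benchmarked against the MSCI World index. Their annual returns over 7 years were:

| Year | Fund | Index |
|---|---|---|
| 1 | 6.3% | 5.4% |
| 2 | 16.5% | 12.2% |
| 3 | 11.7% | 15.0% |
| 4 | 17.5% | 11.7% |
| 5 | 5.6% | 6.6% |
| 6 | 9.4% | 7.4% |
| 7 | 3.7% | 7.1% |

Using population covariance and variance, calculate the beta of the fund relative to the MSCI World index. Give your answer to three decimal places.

r̄p = 10.1000%,  r̄m = 9.3429%
Cov = Σ(rp − r̄p)(rm − r̄m) / 7 = 12.5457
Var(rm) = Σ(rm − r̄m)² / 7 = 11.0853
β = Cov / Var = 12.5457 / 11.0853 = 1.1317

1.132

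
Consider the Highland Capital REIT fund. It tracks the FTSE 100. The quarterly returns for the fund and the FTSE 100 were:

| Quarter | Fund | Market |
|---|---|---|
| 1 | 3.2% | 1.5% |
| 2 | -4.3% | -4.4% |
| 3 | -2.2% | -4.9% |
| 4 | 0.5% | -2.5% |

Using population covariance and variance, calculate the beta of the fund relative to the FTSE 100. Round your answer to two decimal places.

r̄p = -0.7000%,  r̄m = -2.5750%
Cov = Σ(rp − r̄p)(rm − r̄m) / 4 = 6.5100
Var(rm) = Σ(rm − r̄m)² / 4 = 6.3369
β = Cov / Var = 6.5100 / 6.3369 = 1.0273

1.03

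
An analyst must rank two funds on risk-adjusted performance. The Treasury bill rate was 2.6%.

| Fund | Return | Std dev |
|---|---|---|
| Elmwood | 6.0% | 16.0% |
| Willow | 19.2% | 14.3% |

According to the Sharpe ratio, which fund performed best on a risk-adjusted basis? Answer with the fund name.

Elmwood: Sharpe ratio = (6.0% − 2.6%) / 16.0% = 0.213
Willow: Sharpe ratio = (19.2% − 2.6%) / 14.3% = 1.161
Highest: Willow (1.161).

Willow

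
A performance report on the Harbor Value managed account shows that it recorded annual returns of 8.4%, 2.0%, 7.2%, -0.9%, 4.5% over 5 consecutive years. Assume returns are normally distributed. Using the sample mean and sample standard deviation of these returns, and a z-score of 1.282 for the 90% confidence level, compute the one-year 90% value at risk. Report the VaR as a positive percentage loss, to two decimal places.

μ = (8.4 + 2 + 7.2 − 0.9 + 4.5) / 5 = 21.20 / 5 = 4.2400%
Sample σ = √[Σ(r − μ)² / 4] = √[57.5720 / 4] = √14.3930 = 3.7938%
VaR = −(μ − z·σ) = −(4.2400 − 1.282 × 3.7938) = −(-0.6237) = 0.6237%

0.62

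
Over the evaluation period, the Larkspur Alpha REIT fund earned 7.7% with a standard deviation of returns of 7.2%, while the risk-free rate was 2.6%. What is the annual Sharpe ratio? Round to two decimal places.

Sharpe = (Rp − Rf) / σp = (7.7% − 2.6%) / 7.2% = 5.10% / 7.2% = 0.7083

0.71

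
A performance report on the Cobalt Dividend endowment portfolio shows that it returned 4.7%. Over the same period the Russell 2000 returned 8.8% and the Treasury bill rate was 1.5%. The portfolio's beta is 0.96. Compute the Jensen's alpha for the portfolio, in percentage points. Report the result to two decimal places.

CAPM expected return = Rf + β(Rm − Rf) = 1.5% + 0.96 × (8.8% − 1.5%) = 1.5 + 0.96 × 7.30 = 8.5080%
Jensen's α = Rp − E[R] = 4.7% − 8.5080% = -3.8080

-3.81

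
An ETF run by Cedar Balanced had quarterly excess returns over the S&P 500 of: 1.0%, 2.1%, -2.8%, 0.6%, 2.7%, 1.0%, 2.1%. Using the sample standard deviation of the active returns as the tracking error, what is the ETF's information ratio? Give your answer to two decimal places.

Mean return r̄ = 6.70 / 7 = 0.9571%
Sample std dev = √[19.8971 / 6] = 1.8210%
IR = r̄ / tracking error = 0.9571 / 1.8210 = 0.5256

0.53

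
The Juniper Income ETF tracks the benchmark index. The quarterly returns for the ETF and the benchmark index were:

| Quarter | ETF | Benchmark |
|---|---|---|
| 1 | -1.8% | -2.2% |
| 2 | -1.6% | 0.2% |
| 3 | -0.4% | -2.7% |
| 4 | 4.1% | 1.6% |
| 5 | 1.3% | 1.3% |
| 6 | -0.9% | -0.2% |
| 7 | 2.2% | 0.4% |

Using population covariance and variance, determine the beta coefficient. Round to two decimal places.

0.90

r̄p = 0.4143%,  r̄m = -0.2286%
Cov = Σ(rp − r̄p)(rm − r̄m) / 7 = 2.0990
Var(rm) = Σ(rm − r̄m)² / 7 = 2.3220
β = Cov / Var = 2.0990 / 2.3220 = 0.9040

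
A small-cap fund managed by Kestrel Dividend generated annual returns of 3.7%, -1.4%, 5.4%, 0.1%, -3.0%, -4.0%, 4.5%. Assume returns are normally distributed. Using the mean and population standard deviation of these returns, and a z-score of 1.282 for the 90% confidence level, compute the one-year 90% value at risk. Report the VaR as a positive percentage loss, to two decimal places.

3.74

r̄ = (3.7 − 1.4 + 5.4 + 0.1 − 3 − 4 + 4.5) / 7 = 0.7571%
Σ(r − r̄)² = (3.7 − 0.7571)² + (-1.4 − 0.7571)² + (5.4 − 0.7571)² + … = 86.0571
population σ = √(86.0571 / 7) = √12.2939 = 3.5063%
VaR = −(r̄ − z·σ) = −(0.7571 − 1.282 × 3.5063) = −(-3.7380) = 3.7380%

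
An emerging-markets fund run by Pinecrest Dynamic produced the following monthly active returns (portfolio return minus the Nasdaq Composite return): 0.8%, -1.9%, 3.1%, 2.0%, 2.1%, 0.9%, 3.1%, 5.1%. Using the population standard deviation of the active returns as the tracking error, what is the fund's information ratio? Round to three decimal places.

0.984

Mean return r̄ = 15.20 / 8 = 1.9000%
Σ(r − r̄)² = 29.8200; population σ = √(29.8200/8) = 1.9307%
IR = r̄ / tracking error = 1.9000 / 1.9307 = 0.9841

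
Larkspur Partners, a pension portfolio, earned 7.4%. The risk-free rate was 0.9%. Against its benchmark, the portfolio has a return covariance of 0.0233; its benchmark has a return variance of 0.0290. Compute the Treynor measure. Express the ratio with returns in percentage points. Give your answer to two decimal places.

β = Cov / Var = 0.0233 / 0.0290 = 0.8034
Treynor = (Rp − Rf) / β = (7.4% − 0.9%) / 0.8034 = 6.50 / 0.8034 = 8.0906

8.09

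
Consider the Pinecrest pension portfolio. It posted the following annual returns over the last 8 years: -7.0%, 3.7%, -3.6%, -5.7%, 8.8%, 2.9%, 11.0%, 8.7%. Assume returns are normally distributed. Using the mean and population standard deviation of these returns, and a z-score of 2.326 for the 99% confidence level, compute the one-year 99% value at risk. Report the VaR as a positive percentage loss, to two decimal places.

Mean return r̄ = 18.80 / 8 = 2.3500%
Σ(r − r̄)² = (-7 − 2.3500)² + (3.7 − 2.3500)² + … = 346.5000
σ = √[346.5000 / 8] = 6.5812%
VaR = −(r̄ − z·σ) = −(2.3500 − 2.326 × 6.5812) = −(-12.9579) = 12.9579%

12.96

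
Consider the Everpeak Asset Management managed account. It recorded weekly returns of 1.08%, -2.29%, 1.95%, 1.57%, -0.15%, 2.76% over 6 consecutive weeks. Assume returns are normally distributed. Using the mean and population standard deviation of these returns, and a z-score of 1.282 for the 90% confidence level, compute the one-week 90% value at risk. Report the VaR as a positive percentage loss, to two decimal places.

1.29

r̄ = (1.08 − 2.29 + 1.95 + 1.57 − 0.15 + 2.76) / 6 = 4.920 / 6 = 0.8200%
Σ(r − r̄)² = 16.2836; population σ = √(16.2836/6) = 1.6474%
VaR = −(r̄ − z·σ) = −(0.8200 − 1.282 × 1.6474) = −(-1.2920) = 1.2920%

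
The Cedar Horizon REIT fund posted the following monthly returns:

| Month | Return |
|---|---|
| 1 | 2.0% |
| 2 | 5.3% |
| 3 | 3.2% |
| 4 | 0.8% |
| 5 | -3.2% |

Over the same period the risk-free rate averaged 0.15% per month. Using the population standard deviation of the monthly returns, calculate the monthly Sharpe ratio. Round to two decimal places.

Mean return r̄ = 8.10 / 5 = 1.6200%
Population σ = √[Σ(r − r̄)² / 5] = √[40.0880 / 5] = √8.0176 = 2.8315%
Sharpe = (r̄ − rf) / σ = (1.6200 − 0.15) / 2.8315 = 1.4700 / 2.8315 = 0.5192

0.52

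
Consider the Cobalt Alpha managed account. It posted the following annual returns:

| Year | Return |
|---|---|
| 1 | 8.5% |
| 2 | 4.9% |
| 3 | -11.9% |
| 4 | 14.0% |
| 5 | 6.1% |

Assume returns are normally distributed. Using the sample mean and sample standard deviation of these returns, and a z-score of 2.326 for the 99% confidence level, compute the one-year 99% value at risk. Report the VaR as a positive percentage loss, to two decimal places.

r̄ = (8.5 + 4.9 − 11.9 + 14 + 6.1) / 5 = 4.3200%
Σ(r − r̄)² = (8.5 − 4.3200)² + (4.9 − 4.3200)² + … = 377.7680
σ = √[377.7680 / 4] = 9.7181%
VaR = −(r̄ − z·σ) = −(4.3200 − 2.326 × 9.7181) = −(-18.2843) = 18.2843%

18.28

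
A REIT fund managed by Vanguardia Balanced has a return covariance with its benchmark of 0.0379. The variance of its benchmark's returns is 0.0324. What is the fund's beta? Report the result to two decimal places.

1.17

β = Cov(Rp, Rm) / Var(Rm) = 0.0379 / 0.0324 = 1.1698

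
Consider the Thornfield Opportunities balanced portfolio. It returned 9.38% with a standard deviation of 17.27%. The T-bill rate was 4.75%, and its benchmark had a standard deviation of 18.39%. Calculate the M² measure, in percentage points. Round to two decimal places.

Sharpe = (Rp − Rf) / σp = (9.38% − 4.75%) / 17.27% = 0.2681
M² = Rf + Sharpe × σm = 4.75% + 0.2681 × 18.39% = 9.6804%

9.68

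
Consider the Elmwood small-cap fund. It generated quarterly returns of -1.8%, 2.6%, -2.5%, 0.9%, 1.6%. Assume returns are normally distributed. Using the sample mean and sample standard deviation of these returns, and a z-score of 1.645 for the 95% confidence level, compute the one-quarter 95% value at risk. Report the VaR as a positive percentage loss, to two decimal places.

r̄ = (-1.8 + 2.6 − 2.5 + 0.9 + 1.6) / 5 = 0.80 / 5 = 0.1600%
Σ(r − r̄)² = (-1.8 − 0.1600)² + (2.6 − 0.1600)² + (-2.5 − 0.1600)² + … = 19.4920
σ = √[19.4920 / 4] = 2.2075%
VaR = −(r̄ − z·σ) = −(0.1600 − 1.645 × 2.2075) = −(-3.4713) = 3.4713%

3.47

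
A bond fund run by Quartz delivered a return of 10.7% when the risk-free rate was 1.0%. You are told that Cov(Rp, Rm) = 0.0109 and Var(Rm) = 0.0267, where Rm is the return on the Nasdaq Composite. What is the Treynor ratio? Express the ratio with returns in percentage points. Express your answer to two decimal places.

23.76

β = Cov / Var = 0.0109 / 0.0267 = 0.4082
Treynor = (Rp − Rf) / β = (10.7% − 1.0%) / 0.4082 = 9.70 / 0.4082 = 23.7629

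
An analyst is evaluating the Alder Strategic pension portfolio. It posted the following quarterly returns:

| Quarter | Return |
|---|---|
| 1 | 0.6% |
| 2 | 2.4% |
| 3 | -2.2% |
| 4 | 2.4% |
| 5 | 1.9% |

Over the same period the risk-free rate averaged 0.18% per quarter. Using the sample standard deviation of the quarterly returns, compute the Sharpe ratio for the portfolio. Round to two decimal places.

0.43

μ = (0.6 + 2.4 − 2.2 + 2.4 + 1.9) / 5 = 5.10 / 5 = 1.0200%
Sample std dev = √[15.1280 / 4] = 1.9447%
Sharpe = (μ − rf) / σ = (1.0200 − 0.18) / 1.9447 = 0.8400 / 1.9447 = 0.4319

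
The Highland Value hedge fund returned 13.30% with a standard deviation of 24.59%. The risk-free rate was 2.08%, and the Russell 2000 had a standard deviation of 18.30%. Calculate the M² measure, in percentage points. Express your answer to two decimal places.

10.43

Sharpe = (Rp − Rf) / σp = (13.30% − 2.08%) / 24.59% = 0.4563
M² = Rf + Sharpe × σm = 2.08% + 0.4563 × 18.30% = 10.4303%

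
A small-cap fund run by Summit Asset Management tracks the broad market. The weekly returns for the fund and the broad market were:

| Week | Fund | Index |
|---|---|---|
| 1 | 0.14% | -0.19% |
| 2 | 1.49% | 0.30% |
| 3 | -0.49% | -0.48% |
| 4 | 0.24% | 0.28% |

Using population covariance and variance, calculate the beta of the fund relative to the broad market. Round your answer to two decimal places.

1.74

r̄p = 0.3450%,  r̄m = -0.0225%
Cov = Σ(rp − r̄p)(rm − r̄m) / 4 = 0.1885
Var(rm) = Σ(rm − r̄m)² / 4 = 0.1082
β = Cov / Var = 0.1885 / 0.1082 = 1.7421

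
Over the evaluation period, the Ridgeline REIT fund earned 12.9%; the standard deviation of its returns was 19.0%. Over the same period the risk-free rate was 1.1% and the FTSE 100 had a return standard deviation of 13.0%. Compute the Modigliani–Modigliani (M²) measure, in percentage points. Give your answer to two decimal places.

Sharpe = (Rp − Rf) / σp = (12.9% − 1.1%) / 19.0% = 0.6211
M² = Rf + Sharpe × σm = 1.1% + 0.6211 × 13.0% = 9.1743%

9.17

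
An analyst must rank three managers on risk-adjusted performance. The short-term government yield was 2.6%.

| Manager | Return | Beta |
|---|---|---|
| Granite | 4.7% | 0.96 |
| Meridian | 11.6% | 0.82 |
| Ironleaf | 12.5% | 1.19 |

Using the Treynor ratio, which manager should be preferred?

Granite: Treynor = (4.7% − 2.6%) / 0.96 = 2.188
Meridian: Treynor = (11.6% − 2.6%) / 0.82 = 10.976
Ironleaf: Treynor = (12.5% − 2.6%) / 1.19 = 8.319
Highest: Meridian (10.976).

Meridian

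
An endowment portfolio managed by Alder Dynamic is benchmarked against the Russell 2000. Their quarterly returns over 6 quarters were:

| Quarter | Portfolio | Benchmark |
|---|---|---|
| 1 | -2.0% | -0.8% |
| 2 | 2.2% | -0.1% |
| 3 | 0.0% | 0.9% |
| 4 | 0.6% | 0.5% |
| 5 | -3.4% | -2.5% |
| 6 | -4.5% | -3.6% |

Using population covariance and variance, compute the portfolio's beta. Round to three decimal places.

r̄p = -1.1833%,  r̄m = -0.9333%
Cov = Σ(rp − r̄p)(rm − r̄m) / 6 = 3.2922
Var(rm) = Σ(rm − r̄m)² / 6 = 2.6156
β = Cov / Var = 3.2922 / 2.6156 = 1.2587

1.259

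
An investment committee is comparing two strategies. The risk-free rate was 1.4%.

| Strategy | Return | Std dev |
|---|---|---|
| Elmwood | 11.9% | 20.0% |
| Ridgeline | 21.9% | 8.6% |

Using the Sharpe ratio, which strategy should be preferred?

Elmwood: Sharpe ratio = (11.9% − 1.4%) / 20.0% = 0.525
Ridgeline: Sharpe ratio = (21.9% − 1.4%) / 8.6% = 2.384
Highest: Ridgeline (2.384).

Ridgeline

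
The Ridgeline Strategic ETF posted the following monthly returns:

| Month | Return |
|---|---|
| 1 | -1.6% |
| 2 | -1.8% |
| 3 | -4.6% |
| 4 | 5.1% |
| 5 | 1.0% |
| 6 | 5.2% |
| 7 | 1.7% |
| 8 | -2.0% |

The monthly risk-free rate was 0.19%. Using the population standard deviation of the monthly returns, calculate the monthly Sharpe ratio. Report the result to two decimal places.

Mean return r̄ = 3.00 / 8 = 0.3750%
Population σ = √[Σ(r − r̄)² / 8] = √[86.7750 / 8] = √10.8469 = 3.2935%
Sharpe = (r̄ − rf) / σ = (0.3750 − 0.19) / 3.2935 = 0.1850 / 3.2935 = 0.0562

0.06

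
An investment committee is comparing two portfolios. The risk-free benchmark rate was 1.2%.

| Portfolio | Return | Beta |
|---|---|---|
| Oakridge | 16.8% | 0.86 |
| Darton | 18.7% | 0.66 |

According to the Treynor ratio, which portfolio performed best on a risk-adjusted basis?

Oakridge: Treynor = (16.8% − 1.2%) / 0.86 = 18.140
Darton: Treynor = (18.7% − 1.2%) / 0.66 = 26.515
Highest: Darton (26.515).

Darton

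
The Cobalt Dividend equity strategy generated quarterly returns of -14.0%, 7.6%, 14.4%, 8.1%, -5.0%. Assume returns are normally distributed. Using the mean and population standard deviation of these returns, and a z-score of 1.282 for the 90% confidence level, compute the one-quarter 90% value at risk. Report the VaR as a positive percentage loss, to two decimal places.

r̄ = (-14 + 7.6 + 14.4 + 8.1 − 5) / 5 = 11.10 / 5 = 2.2200%
Population std dev = √[527.0880 / 5] = 10.2673%
VaR = −(r̄ − z·σ) = −(2.2200 − 1.282 × 10.2673) = −(-10.9427) = 10.9427%

10.94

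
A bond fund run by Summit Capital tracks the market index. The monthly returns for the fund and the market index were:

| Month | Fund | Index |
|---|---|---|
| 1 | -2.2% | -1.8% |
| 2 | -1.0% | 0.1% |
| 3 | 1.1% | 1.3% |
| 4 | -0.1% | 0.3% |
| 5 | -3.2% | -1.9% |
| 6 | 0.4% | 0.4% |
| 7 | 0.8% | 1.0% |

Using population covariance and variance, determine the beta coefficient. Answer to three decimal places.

1.225

r̄p = -0.6000%,  r̄m = -0.0857%
Cov = Σ(rp − r̄p)(rm − r̄m) / 7 = 1.7057
Var(rm) = Σ(rm − r̄m)² / 7 = 1.3927
β = Cov / Var = 1.7057 / 1.3927 = 1.2247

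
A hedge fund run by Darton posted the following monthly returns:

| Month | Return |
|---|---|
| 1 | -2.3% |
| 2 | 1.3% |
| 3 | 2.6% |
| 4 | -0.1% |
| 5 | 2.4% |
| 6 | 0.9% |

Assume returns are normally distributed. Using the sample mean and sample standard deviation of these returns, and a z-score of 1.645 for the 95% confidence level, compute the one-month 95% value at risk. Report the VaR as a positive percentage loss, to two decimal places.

2.19

Mean return r̄ = 4.80 / 6 = 0.8000%
Σ(r − r̄)² = 16.4800; sample σ = √(16.4800/5) = 1.8155%
VaR = −(r̄ − z·σ) = −(0.8000 − 1.645 × 1.8155) = −(-2.1865) = 2.1865%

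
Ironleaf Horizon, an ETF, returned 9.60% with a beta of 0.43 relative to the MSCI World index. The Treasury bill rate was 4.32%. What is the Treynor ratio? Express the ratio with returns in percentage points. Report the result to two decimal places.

Treynor = (Rp − Rf) / β = (9.60% − 4.32%) / 0.43 = 5.28 / 0.43 = 12.2791

12.28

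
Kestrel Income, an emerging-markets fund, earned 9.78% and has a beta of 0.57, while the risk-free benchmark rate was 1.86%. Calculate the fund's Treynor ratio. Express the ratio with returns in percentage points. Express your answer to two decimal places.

13.89

Treynor = (Rp − Rf) / β = (9.78% − 1.86%) / 0.57 = 7.92 / 0.57 = 13.8947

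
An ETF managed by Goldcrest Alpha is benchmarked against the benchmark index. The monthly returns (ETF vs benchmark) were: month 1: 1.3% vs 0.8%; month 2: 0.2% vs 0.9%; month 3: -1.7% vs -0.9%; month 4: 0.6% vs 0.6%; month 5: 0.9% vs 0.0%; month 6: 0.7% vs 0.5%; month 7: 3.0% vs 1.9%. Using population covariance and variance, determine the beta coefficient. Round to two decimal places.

1.46

r̄p = 0.7143%,  r̄m = 0.5429%
Cov = Σ(rp − r̄p)(rm − r̄m) / 7 = 0.9208
Var(rm) = Σ(rm − r̄m)² / 7 = 0.6310
β = Cov / Var = 0.9208 / 0.6310 = 1.4593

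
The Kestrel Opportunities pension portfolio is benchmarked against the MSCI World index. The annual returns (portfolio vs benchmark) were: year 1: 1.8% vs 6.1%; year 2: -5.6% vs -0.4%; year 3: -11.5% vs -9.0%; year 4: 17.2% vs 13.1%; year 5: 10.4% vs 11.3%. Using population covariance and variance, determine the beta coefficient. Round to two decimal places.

r̄p = 2.4600%,  r̄m = 4.2200%
Cov = Σ(rp − r̄p)(rm − r̄m) / 5 = 81.5308
Var(rm) = Σ(rm − r̄m)² / 5 = 65.7256
β = Cov / Var = 81.5308 / 65.7256 = 1.2405

1.24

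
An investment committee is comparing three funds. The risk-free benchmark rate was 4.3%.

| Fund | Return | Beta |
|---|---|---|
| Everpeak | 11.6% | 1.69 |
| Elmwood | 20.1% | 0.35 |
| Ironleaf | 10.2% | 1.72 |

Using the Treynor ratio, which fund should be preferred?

Elmwood

Everpeak: Treynor = (11.6% − 4.3%) / 1.69 = 4.320
Elmwood: Treynor = (20.1% − 4.3%) / 0.35 = 45.143
Ironleaf: Treynor = (10.2% − 4.3%) / 1.72 = 3.430
Highest: Elmwood (45.143).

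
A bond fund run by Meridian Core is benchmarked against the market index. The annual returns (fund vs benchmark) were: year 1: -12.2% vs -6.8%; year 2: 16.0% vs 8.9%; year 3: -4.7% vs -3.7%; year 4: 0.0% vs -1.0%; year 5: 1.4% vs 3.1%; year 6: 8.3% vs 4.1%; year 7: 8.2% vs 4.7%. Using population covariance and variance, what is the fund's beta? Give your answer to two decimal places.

r̄p = 2.4286%,  r̄m = 1.3286%
Cov = Σ(rp − r̄p)(rm − r̄m) / 7 = 42.4392
Var(rm) = Σ(rm − r̄m)² / 7 = 25.1849
β = Cov / Var = 42.4392 / 25.1849 = 1.6851

1.69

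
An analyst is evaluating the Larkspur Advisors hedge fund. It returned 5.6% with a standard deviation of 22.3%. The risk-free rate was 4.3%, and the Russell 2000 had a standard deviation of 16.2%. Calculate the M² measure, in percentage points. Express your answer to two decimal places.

Sharpe = (Rp − Rf) / σp = (5.6% − 4.3%) / 22.3% = 0.0583
M² = Rf + Sharpe × σm = 4.3% + 0.0583 × 16.2% = 5.2445%

5.24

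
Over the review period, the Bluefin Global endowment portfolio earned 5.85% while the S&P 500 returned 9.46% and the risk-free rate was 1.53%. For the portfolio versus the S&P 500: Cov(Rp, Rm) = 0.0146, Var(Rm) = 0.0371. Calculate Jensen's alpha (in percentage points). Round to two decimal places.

1.20

β = Cov / Var = 0.0146 / 0.0371 = 0.3935
E[R] = Rf + β(Rm − Rf) = 1.53% + 0.3935 × (9.46% − 1.53%) = 4.6505%
α = Rp − E[R] = 5.85% − 4.6505% = 1.1995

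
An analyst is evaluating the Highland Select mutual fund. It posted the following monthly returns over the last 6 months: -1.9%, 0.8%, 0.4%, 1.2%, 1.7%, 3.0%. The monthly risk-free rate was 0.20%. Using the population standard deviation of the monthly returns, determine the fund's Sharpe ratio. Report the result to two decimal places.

μ = (-1.9 + 0.8 + 0.4 + 1.2 + 1.7 + 3) / 6 = 5.20 / 6 = 0.8667%
Population σ = √[Σ(r − μ)² / 6] = √[13.2333 / 6] = √2.2056 = 1.4851%
Sharpe = (μ − rf) / σ = (0.8667 − 0.2) / 1.4851 = 0.6667 / 1.4851 = 0.4489

0.45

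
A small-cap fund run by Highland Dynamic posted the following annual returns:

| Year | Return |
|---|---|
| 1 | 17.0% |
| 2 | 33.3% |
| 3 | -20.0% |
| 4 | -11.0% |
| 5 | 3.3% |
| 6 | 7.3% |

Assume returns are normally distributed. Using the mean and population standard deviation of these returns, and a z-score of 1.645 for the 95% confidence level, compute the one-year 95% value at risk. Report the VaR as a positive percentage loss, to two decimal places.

23.78

Mean return μ = 29.90 / 6 = 4.9833%
Population σ = √[Σ(r − μ)² / 6] = √[1834.0683 / 6] = √305.6781 = 17.4837%
VaR = −(μ − z·σ) = −(4.9833 − 1.645 × 17.4837) = −(-23.7774) = 23.7774%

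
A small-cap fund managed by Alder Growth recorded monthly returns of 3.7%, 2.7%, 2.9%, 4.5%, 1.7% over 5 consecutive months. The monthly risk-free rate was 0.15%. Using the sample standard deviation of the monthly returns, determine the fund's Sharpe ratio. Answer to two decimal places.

r̄ = (3.7 + 2.7 + 2.9 + 4.5 + 1.7) / 5 = 15.50 / 5 = 3.1000%
Sample σ = √[Σ(r − r̄)² / 4] = √[4.4800 / 4] = √1.1200 = 1.0583%
Sharpe = (r̄ − rf) / σ = (3.1000 − 0.15) / 1.0583 = 2.9500 / 1.0583 = 2.7875

2.79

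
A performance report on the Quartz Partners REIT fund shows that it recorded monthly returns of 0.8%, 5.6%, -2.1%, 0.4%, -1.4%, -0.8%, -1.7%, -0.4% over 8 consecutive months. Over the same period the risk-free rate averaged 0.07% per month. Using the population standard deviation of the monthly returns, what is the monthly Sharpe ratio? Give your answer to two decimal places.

μ = (0.8 + 5.6 − 2.1 + 0.4 − 1.4 − 0.8 − 1.7 − 0.4) / 8 = 0.40 / 8 = 0.0500%
Σ(r − μ)² = (0.8 − 0.0500)² + (5.6 − 0.0500)² + … = 42.2000
population σ = √(42.2000 / 8) = √5.2750 = 2.2967%
Sharpe = (μ − rf) / σ = (0.0500 − 0.07) / 2.2967 = -0.0200 / 2.2967 = -0.0087

-0.01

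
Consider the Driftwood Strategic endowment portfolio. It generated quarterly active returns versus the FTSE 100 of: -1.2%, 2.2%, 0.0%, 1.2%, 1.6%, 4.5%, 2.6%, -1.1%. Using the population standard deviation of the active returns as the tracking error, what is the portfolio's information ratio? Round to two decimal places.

r̄ = (-1.2 + 2.2 + 0 + 1.2 + 1.6 + 4.5 + 2.6 − 1.1) / 8 = 9.80 / 8 = 1.2250%
Σ(r − r̄)² = 26.4950; population σ = √(26.4950/8) = 1.8199%
IR = r̄ / tracking error = 1.2250 / 1.8199 = 0.6731

0.67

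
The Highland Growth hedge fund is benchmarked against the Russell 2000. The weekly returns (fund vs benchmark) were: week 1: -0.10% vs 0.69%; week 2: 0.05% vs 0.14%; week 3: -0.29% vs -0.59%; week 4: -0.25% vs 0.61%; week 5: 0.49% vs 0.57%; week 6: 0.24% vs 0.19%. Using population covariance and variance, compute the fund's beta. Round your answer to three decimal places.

r̄p = 0.0233%,  r̄m = 0.2683%
Cov = Σ(rp − r̄p)(rm − r̄m) / 6 = 0.0407
Var(rm) = Σ(rm − r̄m)² / 6 = 0.1908
β = Cov / Var = 0.0407 / 0.1908 = 0.2133

0.213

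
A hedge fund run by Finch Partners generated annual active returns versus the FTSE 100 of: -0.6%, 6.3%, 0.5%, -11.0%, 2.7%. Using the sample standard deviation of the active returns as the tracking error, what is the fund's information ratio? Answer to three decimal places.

Mean return r̄ = -2.10 / 5 = -0.4200%
Σ(r − r̄)² = (-0.6 − (-0.4200))² + (6.3 − (-0.4200))² + … = 167.7080
sample σ = √(167.7080 / 4) = √41.9270 = 6.4751%
IR = r̄ / tracking error = -0.4200 / 6.4751 = -0.0649

-0.065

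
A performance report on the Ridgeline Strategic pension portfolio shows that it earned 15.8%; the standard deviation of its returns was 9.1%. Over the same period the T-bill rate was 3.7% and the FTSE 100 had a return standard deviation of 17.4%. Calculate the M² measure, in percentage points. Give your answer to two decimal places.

Sharpe = (Rp − Rf) / σp = (15.8% − 3.7%) / 9.1% = 1.3297
M² = Rf + Sharpe × σm = 3.7% + 1.3297 × 17.4% = 26.8368%

26.84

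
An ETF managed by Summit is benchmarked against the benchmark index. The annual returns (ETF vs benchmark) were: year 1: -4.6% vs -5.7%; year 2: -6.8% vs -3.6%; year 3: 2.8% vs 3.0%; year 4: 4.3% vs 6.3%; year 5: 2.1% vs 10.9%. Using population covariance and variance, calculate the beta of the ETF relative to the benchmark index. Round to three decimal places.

0.602

r̄p = -0.4400%,  r̄m = 2.1800%
Cov = Σ(rp − r̄p)(rm − r̄m) / 5 = 22.7752
Var(rm) = Σ(rm − r̄m)² / 5 = 37.8376
β = Cov / Var = 22.7752 / 37.8376 = 0.6019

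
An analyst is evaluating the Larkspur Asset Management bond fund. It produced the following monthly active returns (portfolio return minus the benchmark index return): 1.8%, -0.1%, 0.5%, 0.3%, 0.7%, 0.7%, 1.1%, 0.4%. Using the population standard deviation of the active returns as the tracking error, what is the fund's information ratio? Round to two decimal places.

Mean return r̄ = 5.40 / 8 = 0.6750%
Σ(r − r̄)² = (1.8 − 0.6750)² + (-0.1 − 0.6750)² + … = 2.2950
σ = √[2.2950 / 8] = 0.5356%
IR = r̄ / tracking error = 0.6750 / 0.5356 = 1.2603

1.26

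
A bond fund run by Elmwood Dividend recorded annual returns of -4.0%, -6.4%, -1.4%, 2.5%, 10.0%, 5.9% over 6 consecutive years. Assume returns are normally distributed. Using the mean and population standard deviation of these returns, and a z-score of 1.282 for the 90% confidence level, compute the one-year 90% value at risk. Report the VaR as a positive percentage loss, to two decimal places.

6.17

r̄ = (-4 − 6.4 − 1.4 + 2.5 + 10 + 5.9) / 6 = 6.60 / 6 = 1.1000%
Population σ = √[Σ(r − r̄)² / 6] = √[192.7200 / 6] = √32.1200 = 5.6675%
VaR = −(r̄ − z·σ) = −(1.1000 − 1.282 × 5.6675) = −(-6.1657) = 6.1657%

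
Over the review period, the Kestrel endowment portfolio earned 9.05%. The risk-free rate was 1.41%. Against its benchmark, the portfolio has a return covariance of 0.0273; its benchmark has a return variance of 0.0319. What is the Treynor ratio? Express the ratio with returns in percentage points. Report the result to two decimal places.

β = Cov / Var = 0.0273 / 0.0319 = 0.8558
Treynor = (Rp − Rf) / β = (9.05% − 1.41%) / 0.8558 = 7.64 / 0.8558 = 8.9273

8.93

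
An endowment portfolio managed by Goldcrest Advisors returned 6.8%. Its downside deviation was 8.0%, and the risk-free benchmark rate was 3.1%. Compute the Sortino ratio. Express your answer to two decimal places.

0.46

Sortino = (Rp − Rf) / σd = (6.8% − 3.1%) / 8.0% = 3.70% / 8.0% = 0.4625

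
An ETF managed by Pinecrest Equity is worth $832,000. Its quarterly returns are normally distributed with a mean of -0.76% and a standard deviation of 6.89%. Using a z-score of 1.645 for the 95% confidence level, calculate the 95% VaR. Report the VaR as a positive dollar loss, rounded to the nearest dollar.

$100,622

Return at the 95% tail: μ − z·σ = -0.76% − 1.645 × 6.89% = -0.76 − 11.33405 = -12.09405%
VaR = −(-12.09405%) × $832,000 = 12.09405% × $832,000 = $100,622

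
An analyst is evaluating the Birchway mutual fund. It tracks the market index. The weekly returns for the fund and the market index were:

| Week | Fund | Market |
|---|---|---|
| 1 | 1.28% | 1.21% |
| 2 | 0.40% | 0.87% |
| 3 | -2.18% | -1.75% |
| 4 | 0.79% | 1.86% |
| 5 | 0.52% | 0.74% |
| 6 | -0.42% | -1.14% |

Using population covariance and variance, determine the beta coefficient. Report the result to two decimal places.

0.79

r̄p = 0.0650%,  r̄m = 0.2983%
Cov = Σ(rp − r̄p)(rm − r̄m) / 6 = 1.3214
Var(rm) = Σ(rm − r̄m)² / 6 = 1.6760
β = Cov / Var = 1.3214 / 1.6760 = 0.7884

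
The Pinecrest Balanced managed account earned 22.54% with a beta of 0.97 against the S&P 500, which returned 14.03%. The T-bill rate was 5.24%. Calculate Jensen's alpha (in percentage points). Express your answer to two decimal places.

CAPM expected return = Rf + β(Rm − Rf) = 5.24% + 0.97 × (14.03% − 5.24%) = 5.24 + 0.97 × 8.79 = 13.7663%
Jensen's α = Rp − E[R] = 22.54% − 13.7663% = 8.7737

8.77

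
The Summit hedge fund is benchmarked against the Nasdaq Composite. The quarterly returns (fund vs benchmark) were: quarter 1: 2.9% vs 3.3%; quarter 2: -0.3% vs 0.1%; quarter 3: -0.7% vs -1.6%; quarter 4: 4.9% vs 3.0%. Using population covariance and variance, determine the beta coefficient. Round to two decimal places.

1.03

r̄p = 1.7000%,  r̄m = 1.2000%
Cov = Σ(rp − r̄p)(rm − r̄m) / 4 = 4.3000
Var(rm) = Σ(rm − r̄m)² / 4 = 4.1750
β = Cov / Var = 4.3000 / 4.1750 = 1.0299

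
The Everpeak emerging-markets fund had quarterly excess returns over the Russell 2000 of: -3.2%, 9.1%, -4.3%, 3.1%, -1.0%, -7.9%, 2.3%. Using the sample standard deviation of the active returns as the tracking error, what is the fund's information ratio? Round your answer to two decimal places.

-0.05

Mean return μ = -1.90 / 7 = -0.2714%
Sample std dev = √[189.3343 / 6] = 5.6174%
IR = μ / tracking error = -0.2714 / 5.6174 = -0.0483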